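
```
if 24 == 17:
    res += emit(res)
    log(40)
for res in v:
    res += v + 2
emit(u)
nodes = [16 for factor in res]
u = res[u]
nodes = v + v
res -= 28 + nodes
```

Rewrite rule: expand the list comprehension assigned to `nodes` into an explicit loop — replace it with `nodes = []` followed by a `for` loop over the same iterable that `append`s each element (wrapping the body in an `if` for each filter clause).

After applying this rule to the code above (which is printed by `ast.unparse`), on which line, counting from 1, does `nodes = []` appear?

Transformed code:
if 24 == 17:
    res += emit(res)
    log(40)
for res in v:
    res += v + 2
emit(u)
nodes = []
for factor in res:
    nodes.append(16)
u = res[u]
nodes = v + v
res -= 28 + nodes

7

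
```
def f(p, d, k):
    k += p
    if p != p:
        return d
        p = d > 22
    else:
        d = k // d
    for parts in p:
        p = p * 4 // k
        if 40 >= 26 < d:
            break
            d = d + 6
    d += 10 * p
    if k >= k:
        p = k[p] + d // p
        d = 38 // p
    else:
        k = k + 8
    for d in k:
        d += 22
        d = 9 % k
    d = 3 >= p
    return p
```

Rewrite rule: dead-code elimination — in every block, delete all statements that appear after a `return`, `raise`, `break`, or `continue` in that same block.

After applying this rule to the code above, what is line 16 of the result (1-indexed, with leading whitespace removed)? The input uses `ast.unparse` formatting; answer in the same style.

Transformed code:
def f(p, d, k):
    k += p
    if p != p:
        return d
    else:
        d = k // d
    for parts in p:
        p = p * 4 // k
        if 40 >= 26 < d:
            break
    d += 10 * p
    if k >= k:
        p = k[p] + d // p
        d = 38 // p
    else:
        k = k + 8
    for d in k:
        d += 22
        d = 9 % k
    d = 3 >= p
    return p

k = k + 8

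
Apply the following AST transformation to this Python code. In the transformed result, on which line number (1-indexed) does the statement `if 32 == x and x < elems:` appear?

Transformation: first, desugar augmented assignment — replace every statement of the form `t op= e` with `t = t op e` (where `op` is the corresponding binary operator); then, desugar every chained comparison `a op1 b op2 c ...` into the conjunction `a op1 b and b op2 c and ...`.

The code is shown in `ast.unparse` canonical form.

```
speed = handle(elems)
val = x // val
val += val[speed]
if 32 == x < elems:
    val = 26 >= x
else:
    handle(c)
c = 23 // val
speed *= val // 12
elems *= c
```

Transformed code:
speed = handle(elems)
val = x // val
val = val + val[speed]
if 32 == x and x < elems:
    val = 26 >= x
else:
    handle(c)
c = 23 // val
speed = speed * (val // 12)
elems = elems * c

4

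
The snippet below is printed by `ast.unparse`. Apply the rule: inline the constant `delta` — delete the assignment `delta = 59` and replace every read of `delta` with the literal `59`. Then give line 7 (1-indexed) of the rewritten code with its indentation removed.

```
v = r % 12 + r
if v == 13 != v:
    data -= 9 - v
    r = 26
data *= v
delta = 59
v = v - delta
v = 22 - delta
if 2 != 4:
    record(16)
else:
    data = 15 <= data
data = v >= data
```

v = 22 - 59

Transformed code:
v = r % 12 + r
if v == 13 != v:
    data -= 9 - v
    r = 26
data *= v
v = v - 59
v = 22 - 59
if 2 != 4:
    record(16)
else:
    data = 15 <= data
data = v >= data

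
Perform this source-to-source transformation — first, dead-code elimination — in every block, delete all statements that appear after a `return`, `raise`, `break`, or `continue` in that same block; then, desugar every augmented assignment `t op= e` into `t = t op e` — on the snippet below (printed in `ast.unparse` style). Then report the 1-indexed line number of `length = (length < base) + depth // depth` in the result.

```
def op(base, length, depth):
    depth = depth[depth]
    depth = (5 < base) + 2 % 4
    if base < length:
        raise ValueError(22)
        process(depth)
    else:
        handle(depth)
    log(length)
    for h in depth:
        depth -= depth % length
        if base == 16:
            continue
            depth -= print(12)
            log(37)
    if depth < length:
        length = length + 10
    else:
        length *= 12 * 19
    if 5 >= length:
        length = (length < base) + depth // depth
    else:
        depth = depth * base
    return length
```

Transformed code:
def op(base, length, depth):
    depth = depth[depth]
    depth = (5 < base) + 2 % 4
    if base < length:
        raise ValueError(22)
    else:
        handle(depth)
    log(length)
    for h in depth:
        depth = depth - depth % length
        if base == 16:
            continue
    if depth < length:
        length = length + 10
    else:
        length = length * (12 * 19)
    if 5 >= length:
        length = (length < base) + depth // depth
    else:
        depth = depth * base
    return length

18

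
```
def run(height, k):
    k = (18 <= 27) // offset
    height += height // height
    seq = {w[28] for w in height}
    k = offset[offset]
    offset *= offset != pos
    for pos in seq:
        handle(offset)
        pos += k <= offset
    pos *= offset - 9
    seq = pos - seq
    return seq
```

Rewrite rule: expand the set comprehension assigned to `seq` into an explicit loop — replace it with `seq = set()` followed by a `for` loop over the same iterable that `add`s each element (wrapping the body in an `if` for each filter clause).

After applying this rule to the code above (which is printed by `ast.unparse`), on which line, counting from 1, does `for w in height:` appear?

Transformed code:
def run(height, k):
    k = (18 <= 27) // offset
    height += height // height
    seq = set()
    for w in height:
        seq.add(w[28])
    k = offset[offset]
    offset *= offset != pos
    for pos in seq:
        handle(offset)
        pos += k <= offset
    pos *= offset - 9
    seq = pos - seq
    return seq

5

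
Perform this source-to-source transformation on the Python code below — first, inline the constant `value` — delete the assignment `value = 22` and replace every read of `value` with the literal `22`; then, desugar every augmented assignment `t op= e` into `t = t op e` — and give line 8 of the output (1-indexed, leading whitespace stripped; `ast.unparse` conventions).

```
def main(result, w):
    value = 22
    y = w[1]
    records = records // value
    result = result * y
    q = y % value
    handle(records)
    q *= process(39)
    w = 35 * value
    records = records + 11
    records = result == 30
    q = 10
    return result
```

w = 35 * 22

Transformed code:
def main(result, w):
    y = w[1]
    records = records // 22
    result = result * y
    q = y % 22
    handle(records)
    q = q * process(39)
    w = 35 * 22
    records = records + 11
    records = result == 30
    q = 10
    return result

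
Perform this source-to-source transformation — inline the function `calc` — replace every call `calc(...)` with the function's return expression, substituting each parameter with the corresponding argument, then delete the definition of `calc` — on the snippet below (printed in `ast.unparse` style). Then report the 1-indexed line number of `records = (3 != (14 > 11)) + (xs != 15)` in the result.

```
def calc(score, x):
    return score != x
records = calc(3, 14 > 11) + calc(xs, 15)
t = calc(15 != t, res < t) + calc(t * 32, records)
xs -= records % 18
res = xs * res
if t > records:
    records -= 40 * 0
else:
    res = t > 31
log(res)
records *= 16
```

Transformed code:
records = (3 != (14 > 11)) + (xs != 15)
t = ((15 != t) != (res < t)) + (t * 32 != records)
xs -= records % 18
res = xs * res
if t > records:
    records -= 40 * 0
else:
    res = t > 31
log(res)
records *= 16

1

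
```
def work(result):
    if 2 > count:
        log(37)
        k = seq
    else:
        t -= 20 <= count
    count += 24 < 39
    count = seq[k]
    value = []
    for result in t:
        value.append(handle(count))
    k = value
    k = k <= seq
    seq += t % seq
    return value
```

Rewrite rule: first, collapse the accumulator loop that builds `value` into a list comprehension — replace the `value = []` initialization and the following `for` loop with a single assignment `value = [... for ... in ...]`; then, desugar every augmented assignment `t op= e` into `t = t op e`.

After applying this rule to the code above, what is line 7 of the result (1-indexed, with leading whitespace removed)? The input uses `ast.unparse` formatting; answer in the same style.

count = count + (24 < 39)

Transformed code:
def work(result):
    if 2 > count:
        log(37)
        k = seq
    else:
        t = t - (20 <= count)
    count = count + (24 < 39)
    count = seq[k]
    value = [handle(count) for result in t]
    k = value
    k = k <= seq
    seq = seq + t % seq
    return value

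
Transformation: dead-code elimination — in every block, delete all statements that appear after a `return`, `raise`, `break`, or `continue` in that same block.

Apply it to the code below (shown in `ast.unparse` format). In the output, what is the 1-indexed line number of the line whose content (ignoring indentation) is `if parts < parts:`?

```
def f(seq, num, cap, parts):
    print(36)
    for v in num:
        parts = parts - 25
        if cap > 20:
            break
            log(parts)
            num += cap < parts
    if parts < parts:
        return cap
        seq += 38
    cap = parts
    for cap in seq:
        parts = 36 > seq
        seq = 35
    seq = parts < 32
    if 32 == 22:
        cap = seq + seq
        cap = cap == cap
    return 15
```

Transformed code:
def f(seq, num, cap, parts):
    print(36)
    for v in num:
        parts = parts - 25
        if cap > 20:
            break
    if parts < parts:
        return cap
    cap = parts
    for cap in seq:
        parts = 36 > seq
        seq = 35
    seq = parts < 32
    if 32 == 22:
        cap = seq + seq
        cap = cap == cap
    return 15

7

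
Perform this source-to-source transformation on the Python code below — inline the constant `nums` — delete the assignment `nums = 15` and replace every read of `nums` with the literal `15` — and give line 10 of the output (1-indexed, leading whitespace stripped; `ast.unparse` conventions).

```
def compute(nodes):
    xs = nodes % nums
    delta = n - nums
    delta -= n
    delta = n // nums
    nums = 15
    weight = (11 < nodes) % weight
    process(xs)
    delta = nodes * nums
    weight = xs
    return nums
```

Transformed code:
def compute(nodes):
    xs = nodes % 15
    delta = n - 15
    delta -= n
    delta = n // 15
    weight = (11 < nodes) % weight
    process(xs)
    delta = nodes * 15
    weight = xs
    return 15

return 15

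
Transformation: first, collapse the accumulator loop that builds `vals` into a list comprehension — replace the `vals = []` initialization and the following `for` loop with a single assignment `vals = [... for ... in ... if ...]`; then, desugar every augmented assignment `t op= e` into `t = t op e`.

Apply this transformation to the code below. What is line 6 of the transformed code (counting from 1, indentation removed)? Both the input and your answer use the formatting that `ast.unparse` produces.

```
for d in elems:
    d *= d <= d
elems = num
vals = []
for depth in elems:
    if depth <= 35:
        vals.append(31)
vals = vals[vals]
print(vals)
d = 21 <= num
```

print(vals)

Transformed code:
for d in elems:
    d = d * (d <= d)
elems = num
vals = [31 for depth in elems if depth <= 35]
vals = vals[vals]
print(vals)
d = 21 <= num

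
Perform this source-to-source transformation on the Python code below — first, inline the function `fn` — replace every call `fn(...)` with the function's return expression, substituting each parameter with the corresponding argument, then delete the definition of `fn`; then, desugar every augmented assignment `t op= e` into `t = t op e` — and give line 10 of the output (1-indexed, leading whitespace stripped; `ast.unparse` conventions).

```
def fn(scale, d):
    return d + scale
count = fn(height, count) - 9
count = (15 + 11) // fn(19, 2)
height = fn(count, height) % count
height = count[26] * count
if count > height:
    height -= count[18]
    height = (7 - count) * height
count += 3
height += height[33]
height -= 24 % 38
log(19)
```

height = height - 24 % 38

Transformed code:
count = count + height - 9
count = (15 + 11) // (2 + 19)
height = (height + count) % count
height = count[26] * count
if count > height:
    height = height - count[18]
    height = (7 - count) * height
count = count + 3
height = height + height[33]
height = height - 24 % 38
log(19)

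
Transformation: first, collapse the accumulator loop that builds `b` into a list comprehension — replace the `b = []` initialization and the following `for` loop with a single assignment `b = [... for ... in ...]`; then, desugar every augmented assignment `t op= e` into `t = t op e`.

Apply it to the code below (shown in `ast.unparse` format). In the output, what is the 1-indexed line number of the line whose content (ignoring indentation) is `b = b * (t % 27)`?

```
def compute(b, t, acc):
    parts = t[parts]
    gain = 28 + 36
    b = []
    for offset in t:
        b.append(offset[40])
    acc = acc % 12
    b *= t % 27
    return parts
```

6

Transformed code:
def compute(b, t, acc):
    parts = t[parts]
    gain = 28 + 36
    b = [offset[40] for offset in t]
    acc = acc % 12
    b = b * (t % 27)
    return parts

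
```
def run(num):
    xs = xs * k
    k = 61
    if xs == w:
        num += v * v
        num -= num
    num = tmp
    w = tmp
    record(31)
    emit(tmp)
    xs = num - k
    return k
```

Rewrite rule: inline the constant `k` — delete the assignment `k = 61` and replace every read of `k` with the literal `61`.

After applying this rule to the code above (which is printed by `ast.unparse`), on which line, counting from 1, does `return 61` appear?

Transformed code:
def run(num):
    xs = xs * 61
    if xs == w:
        num += v * v
        num -= num
    num = tmp
    w = tmp
    record(31)
    emit(tmp)
    xs = num - 61
    return 61

11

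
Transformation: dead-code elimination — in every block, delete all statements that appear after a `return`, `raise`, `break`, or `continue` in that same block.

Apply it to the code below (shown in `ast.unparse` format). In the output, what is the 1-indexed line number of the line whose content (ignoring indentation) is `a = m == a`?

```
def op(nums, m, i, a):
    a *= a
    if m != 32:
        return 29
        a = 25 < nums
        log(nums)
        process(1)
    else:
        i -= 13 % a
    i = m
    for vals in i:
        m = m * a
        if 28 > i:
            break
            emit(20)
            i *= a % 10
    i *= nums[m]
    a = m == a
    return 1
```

13

Transformed code:
def op(nums, m, i, a):
    a *= a
    if m != 32:
        return 29
    else:
        i -= 13 % a
    i = m
    for vals in i:
        m = m * a
        if 28 > i:
            break
    i *= nums[m]
    a = m == a
    return 1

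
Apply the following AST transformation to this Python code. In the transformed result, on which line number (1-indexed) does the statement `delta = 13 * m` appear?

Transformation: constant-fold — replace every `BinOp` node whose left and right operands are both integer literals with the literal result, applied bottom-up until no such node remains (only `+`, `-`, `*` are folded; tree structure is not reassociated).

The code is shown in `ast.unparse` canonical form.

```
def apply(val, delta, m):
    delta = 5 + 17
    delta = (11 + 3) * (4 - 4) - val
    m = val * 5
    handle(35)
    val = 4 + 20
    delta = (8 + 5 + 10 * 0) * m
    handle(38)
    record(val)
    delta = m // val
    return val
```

7

Transformed code:
def apply(val, delta, m):
    delta = 22
    delta = 0 - val
    m = val * 5
    handle(35)
    val = 24
    delta = 13 * m
    handle(38)
    record(val)
    delta = m // val
    return val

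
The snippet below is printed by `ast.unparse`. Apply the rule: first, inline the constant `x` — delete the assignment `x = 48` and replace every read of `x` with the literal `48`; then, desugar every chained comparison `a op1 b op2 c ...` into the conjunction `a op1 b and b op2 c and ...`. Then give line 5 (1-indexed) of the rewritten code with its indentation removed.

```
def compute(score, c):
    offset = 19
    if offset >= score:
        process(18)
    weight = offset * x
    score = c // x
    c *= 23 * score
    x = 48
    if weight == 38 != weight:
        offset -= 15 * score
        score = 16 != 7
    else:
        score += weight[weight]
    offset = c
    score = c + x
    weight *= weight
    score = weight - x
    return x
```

Transformed code:
def compute(score, c):
    offset = 19
    if offset >= score:
        process(18)
    weight = offset * 48
    score = c // 48
    c *= 23 * score
    if weight == 38 and 38 != weight:
        offset -= 15 * score
        score = 16 != 7
    else:
        score += weight[weight]
    offset = c
    score = c + 48
    weight *= weight
    score = weight - 48
    return 48

weight = offset * 48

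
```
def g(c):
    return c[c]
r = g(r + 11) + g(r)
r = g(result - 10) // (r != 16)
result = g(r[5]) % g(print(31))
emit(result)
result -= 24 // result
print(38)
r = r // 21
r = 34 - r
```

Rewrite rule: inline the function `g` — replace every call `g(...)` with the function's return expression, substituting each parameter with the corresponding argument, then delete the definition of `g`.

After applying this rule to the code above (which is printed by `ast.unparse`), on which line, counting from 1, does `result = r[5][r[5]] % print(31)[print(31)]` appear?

Transformed code:
r = (r + 11)[r + 11] + r[r]
r = (result - 10)[result - 10] // (r != 16)
result = r[5][r[5]] % print(31)[print(31)]
emit(result)
result -= 24 // result
print(38)
r = r // 21
r = 34 - r

3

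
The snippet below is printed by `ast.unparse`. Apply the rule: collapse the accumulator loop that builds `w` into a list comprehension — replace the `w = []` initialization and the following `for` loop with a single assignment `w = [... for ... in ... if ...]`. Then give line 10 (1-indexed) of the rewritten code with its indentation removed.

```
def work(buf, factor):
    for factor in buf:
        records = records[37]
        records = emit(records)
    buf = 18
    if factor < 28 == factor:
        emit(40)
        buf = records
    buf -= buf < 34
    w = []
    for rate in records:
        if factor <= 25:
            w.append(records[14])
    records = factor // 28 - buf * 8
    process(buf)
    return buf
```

w = [records[14] for rate in records if factor <= 25]

Transformed code:
def work(buf, factor):
    for factor in buf:
        records = records[37]
        records = emit(records)
    buf = 18
    if factor < 28 == factor:
        emit(40)
        buf = records
    buf -= buf < 34
    w = [records[14] for rate in records if factor <= 25]
    records = factor // 28 - buf * 8
    process(buf)
    return buf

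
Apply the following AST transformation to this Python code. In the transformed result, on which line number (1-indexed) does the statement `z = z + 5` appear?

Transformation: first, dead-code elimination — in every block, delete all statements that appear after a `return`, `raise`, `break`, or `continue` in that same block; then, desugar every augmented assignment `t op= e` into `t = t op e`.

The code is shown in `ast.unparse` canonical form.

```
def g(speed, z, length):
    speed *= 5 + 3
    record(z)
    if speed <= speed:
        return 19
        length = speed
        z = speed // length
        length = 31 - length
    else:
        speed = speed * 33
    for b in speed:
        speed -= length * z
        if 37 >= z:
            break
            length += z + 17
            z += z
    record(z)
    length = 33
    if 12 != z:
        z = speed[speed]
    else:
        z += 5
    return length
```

Transformed code:
def g(speed, z, length):
    speed = speed * (5 + 3)
    record(z)
    if speed <= speed:
        return 19
    else:
        speed = speed * 33
    for b in speed:
        speed = speed - length * z
        if 37 >= z:
            break
    record(z)
    length = 33
    if 12 != z:
        z = speed[speed]
    else:
        z = z + 5
    return length

17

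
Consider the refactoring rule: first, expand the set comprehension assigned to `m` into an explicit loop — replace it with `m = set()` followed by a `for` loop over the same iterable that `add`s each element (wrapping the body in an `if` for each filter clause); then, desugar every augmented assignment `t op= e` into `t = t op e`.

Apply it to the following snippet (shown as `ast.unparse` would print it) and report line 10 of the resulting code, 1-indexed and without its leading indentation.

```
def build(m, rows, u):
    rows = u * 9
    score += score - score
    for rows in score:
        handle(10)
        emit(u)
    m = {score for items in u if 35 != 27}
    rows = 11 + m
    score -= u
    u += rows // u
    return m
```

Transformed code:
def build(m, rows, u):
    rows = u * 9
    score = score + (score - score)
    for rows in score:
        handle(10)
        emit(u)
    m = set()
    for items in u:
        if 35 != 27:
            m.add(score)
    rows = 11 + m
    score = score - u
    u = u + rows // u
    return m

m.add(score)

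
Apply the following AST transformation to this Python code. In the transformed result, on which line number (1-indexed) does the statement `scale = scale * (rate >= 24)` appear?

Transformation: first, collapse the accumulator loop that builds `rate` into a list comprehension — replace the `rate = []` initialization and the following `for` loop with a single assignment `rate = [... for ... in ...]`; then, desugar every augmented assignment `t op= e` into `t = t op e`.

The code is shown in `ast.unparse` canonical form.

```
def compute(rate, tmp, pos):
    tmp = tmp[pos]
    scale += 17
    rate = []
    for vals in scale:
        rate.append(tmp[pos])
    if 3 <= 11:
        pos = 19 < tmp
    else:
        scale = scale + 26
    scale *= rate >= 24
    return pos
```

9

Transformed code:
def compute(rate, tmp, pos):
    tmp = tmp[pos]
    scale = scale + 17
    rate = [tmp[pos] for vals in scale]
    if 3 <= 11:
        pos = 19 < tmp
    else:
        scale = scale + 26
    scale = scale * (rate >= 24)
    return pos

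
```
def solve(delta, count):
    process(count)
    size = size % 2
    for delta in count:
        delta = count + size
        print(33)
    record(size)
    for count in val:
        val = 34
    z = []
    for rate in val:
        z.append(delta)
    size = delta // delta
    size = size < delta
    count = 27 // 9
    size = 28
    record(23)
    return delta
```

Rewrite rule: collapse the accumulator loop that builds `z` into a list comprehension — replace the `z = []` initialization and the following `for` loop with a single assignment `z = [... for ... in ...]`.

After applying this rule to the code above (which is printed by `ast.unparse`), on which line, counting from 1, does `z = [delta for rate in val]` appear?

10

Transformed code:
def solve(delta, count):
    process(count)
    size = size % 2
    for delta in count:
        delta = count + size
        print(33)
    record(size)
    for count in val:
        val = 34
    z = [delta for rate in val]
    size = delta // delta
    size = size < delta
    count = 27 // 9
    size = 28
    record(23)
    return delta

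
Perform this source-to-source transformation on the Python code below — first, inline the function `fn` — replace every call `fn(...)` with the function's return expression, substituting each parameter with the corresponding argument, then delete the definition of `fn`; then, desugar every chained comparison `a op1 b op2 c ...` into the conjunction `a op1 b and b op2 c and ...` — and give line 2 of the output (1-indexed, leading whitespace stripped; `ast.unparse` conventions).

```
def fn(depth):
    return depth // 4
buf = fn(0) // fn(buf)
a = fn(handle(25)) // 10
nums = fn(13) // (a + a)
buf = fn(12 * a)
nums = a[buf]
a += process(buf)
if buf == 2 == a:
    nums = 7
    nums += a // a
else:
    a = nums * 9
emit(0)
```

a = handle(25) // 4 // 10

Transformed code:
buf = 0 // 4 // (buf // 4)
a = handle(25) // 4 // 10
nums = 13 // 4 // (a + a)
buf = 12 * a // 4
nums = a[buf]
a += process(buf)
if buf == 2 and 2 == a:
    nums = 7
    nums += a // a
else:
    a = nums * 9
emit(0)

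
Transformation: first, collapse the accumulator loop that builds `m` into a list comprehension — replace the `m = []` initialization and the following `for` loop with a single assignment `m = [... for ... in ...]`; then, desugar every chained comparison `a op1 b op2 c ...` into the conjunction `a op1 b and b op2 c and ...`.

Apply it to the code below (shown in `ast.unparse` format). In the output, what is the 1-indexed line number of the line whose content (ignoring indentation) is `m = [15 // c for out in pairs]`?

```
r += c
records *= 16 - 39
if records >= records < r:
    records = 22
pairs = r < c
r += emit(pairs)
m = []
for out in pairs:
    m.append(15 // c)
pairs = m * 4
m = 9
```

Transformed code:
r += c
records *= 16 - 39
if records >= records and records < r:
    records = 22
pairs = r < c
r += emit(pairs)
m = [15 // c for out in pairs]
pairs = m * 4
m = 9

7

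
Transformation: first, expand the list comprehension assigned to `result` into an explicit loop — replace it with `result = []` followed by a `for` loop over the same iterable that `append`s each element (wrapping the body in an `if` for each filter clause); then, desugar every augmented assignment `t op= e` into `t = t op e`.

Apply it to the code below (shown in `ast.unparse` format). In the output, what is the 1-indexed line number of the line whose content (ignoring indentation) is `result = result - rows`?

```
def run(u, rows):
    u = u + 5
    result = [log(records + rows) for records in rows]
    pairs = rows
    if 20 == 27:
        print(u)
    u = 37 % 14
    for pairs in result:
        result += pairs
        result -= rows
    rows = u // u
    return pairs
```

12

Transformed code:
def run(u, rows):
    u = u + 5
    result = []
    for records in rows:
        result.append(log(records + rows))
    pairs = rows
    if 20 == 27:
        print(u)
    u = 37 % 14
    for pairs in result:
        result = result + pairs
        result = result - rows
    rows = u // u
    return pairs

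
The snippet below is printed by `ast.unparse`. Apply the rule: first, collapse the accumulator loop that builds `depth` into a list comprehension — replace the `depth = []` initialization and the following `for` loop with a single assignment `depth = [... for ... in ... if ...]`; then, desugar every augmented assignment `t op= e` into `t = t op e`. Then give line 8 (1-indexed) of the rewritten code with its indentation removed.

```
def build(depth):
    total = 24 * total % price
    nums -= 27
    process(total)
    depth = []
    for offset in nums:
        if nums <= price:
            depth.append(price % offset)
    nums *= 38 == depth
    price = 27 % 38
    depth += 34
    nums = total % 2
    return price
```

depth = depth + 34

Transformed code:
def build(depth):
    total = 24 * total % price
    nums = nums - 27
    process(total)
    depth = [price % offset for offset in nums if nums <= price]
    nums = nums * (38 == depth)
    price = 27 % 38
    depth = depth + 34
    nums = total % 2
    return price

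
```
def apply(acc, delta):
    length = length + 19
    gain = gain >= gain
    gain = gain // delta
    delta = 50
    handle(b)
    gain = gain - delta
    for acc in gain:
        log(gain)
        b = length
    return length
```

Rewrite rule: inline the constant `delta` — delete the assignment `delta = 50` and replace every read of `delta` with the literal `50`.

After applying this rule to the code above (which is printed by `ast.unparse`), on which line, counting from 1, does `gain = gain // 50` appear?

4

Transformed code:
def apply(acc, delta):
    length = length + 19
    gain = gain >= gain
    gain = gain // 50
    handle(b)
    gain = gain - 50
    for acc in gain:
        log(gain)
        b = length
    return length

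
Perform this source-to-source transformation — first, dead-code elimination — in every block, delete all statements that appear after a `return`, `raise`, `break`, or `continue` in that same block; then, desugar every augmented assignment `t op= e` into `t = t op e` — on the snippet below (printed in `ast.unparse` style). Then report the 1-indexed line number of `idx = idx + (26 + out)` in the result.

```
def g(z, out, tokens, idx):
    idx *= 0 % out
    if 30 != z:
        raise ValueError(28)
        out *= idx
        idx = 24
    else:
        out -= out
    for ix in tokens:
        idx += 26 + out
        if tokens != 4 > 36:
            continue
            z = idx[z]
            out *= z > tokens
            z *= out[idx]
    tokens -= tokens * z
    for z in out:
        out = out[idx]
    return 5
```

8

Transformed code:
def g(z, out, tokens, idx):
    idx = idx * (0 % out)
    if 30 != z:
        raise ValueError(28)
    else:
        out = out - out
    for ix in tokens:
        idx = idx + (26 + out)
        if tokens != 4 > 36:
            continue
    tokens = tokens - tokens * z
    for z in out:
        out = out[idx]
    return 5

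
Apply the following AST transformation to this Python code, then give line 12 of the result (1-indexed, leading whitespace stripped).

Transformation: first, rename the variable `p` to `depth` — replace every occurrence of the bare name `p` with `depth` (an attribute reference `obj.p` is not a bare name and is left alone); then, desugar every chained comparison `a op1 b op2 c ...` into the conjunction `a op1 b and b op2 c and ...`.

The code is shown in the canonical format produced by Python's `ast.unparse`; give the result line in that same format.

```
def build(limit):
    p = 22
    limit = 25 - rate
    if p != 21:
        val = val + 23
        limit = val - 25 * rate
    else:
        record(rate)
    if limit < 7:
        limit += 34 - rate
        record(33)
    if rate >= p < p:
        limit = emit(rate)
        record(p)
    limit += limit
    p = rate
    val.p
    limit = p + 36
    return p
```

Transformed code:
def build(limit):
    depth = 22
    limit = 25 - rate
    if depth != 21:
        val = val + 23
        limit = val - 25 * rate
    else:
        record(rate)
    if limit < 7:
        limit += 34 - rate
        record(33)
    if rate >= depth and depth < depth:
        limit = emit(rate)
        record(depth)
    limit += limit
    depth = rate
    val.p
    limit = depth + 36
    return depth

if rate >= depth and depth < depth:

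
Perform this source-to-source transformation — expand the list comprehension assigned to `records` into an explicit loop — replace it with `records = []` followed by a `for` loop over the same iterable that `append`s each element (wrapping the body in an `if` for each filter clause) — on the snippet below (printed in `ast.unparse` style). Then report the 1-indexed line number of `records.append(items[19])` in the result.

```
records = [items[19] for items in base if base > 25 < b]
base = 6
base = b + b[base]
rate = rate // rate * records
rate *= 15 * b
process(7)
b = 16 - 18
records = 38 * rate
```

4

Transformed code:
records = []
for items in base:
    if base > 25 < b:
        records.append(items[19])
base = 6
base = b + b[base]
rate = rate // rate * records
rate *= 15 * b
process(7)
b = 16 - 18
records = 38 * rate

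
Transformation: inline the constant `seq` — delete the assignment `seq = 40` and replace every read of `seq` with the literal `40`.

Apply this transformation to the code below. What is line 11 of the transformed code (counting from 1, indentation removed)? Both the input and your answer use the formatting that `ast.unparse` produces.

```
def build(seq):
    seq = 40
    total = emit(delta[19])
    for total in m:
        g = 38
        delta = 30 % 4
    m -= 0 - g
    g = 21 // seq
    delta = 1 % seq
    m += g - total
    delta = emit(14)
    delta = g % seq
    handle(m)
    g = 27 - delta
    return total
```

delta = g % 40

Transformed code:
def build(seq):
    total = emit(delta[19])
    for total in m:
        g = 38
        delta = 30 % 4
    m -= 0 - g
    g = 21 // 40
    delta = 1 % 40
    m += g - total
    delta = emit(14)
    delta = g % 40
    handle(m)
    g = 27 - delta
    return total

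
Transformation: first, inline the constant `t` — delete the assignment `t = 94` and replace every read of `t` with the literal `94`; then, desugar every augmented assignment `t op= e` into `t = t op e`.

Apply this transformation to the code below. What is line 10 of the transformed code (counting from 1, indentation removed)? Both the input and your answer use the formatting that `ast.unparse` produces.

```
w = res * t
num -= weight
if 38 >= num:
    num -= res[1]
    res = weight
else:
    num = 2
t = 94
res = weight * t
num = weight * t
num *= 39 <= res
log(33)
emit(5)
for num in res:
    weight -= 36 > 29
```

Transformed code:
w = res * 94
num = num - weight
if 38 >= num:
    num = num - res[1]
    res = weight
else:
    num = 2
res = weight * 94
num = weight * 94
num = num * (39 <= res)
log(33)
emit(5)
for num in res:
    weight = weight - (36 > 29)

num = num * (39 <= res)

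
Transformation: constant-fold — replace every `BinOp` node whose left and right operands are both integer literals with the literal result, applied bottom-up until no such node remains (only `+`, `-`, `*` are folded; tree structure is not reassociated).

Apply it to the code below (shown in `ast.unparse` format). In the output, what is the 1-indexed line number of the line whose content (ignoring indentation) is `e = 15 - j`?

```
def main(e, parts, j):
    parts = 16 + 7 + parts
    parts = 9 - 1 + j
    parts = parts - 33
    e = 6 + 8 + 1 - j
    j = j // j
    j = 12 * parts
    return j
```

5

Transformed code:
def main(e, parts, j):
    parts = 23 + parts
    parts = 8 + j
    parts = parts - 33
    e = 15 - j
    j = j // j
    j = 12 * parts
    return j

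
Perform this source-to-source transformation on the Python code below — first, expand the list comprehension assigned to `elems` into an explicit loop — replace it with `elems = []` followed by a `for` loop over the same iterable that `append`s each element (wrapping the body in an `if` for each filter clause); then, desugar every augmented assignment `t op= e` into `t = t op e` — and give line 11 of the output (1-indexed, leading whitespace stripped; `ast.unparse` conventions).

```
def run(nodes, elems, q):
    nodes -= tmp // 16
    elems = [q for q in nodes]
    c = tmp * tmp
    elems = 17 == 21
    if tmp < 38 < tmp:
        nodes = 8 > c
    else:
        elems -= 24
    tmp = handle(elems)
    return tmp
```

elems = elems - 24

Transformed code:
def run(nodes, elems, q):
    nodes = nodes - tmp // 16
    elems = []
    for q in nodes:
        elems.append(q)
    c = tmp * tmp
    elems = 17 == 21
    if tmp < 38 < tmp:
        nodes = 8 > c
    else:
        elems = elems - 24
    tmp = handle(elems)
    return tmp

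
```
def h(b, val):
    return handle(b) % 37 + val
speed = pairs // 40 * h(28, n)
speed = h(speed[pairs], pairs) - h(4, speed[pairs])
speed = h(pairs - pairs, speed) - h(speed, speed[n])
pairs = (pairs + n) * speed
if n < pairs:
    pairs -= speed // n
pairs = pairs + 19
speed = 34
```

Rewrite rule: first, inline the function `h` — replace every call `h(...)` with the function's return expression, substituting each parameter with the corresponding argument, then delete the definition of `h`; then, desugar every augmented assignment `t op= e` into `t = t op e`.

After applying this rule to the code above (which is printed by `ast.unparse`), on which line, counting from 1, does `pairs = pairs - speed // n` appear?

6

Transformed code:
speed = pairs // 40 * (handle(28) % 37 + n)
speed = handle(speed[pairs]) % 37 + pairs - (handle(4) % 37 + speed[pairs])
speed = handle(pairs - pairs) % 37 + speed - (handle(speed) % 37 + speed[n])
pairs = (pairs + n) * speed
if n < pairs:
    pairs = pairs - speed // n
pairs = pairs + 19
speed = 34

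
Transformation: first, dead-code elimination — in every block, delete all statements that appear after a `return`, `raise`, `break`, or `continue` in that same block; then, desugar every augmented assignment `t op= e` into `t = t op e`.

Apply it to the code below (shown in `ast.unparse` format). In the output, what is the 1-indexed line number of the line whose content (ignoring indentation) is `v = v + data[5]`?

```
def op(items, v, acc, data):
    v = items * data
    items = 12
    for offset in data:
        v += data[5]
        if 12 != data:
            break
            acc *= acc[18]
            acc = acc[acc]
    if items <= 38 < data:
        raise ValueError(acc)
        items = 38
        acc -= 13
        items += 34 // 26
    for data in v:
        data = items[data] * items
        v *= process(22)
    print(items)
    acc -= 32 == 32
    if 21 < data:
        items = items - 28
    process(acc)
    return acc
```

5

Transformed code:
def op(items, v, acc, data):
    v = items * data
    items = 12
    for offset in data:
        v = v + data[5]
        if 12 != data:
            break
    if items <= 38 < data:
        raise ValueError(acc)
    for data in v:
        data = items[data] * items
        v = v * process(22)
    print(items)
    acc = acc - (32 == 32)
    if 21 < data:
        items = items - 28
    process(acc)
    return acc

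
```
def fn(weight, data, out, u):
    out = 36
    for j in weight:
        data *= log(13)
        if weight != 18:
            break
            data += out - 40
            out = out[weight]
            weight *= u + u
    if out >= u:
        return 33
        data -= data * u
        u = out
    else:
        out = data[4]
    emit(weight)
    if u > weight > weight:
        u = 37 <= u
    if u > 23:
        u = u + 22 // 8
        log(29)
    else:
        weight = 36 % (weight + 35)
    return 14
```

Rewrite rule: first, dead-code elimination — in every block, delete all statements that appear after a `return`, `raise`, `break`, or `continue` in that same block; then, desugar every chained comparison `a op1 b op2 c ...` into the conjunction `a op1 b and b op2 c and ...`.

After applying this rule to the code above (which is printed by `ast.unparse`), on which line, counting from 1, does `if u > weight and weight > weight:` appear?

Transformed code:
def fn(weight, data, out, u):
    out = 36
    for j in weight:
        data *= log(13)
        if weight != 18:
            break
    if out >= u:
        return 33
    else:
        out = data[4]
    emit(weight)
    if u > weight and weight > weight:
        u = 37 <= u
    if u > 23:
        u = u + 22 // 8
        log(29)
    else:
        weight = 36 % (weight + 35)
    return 14

12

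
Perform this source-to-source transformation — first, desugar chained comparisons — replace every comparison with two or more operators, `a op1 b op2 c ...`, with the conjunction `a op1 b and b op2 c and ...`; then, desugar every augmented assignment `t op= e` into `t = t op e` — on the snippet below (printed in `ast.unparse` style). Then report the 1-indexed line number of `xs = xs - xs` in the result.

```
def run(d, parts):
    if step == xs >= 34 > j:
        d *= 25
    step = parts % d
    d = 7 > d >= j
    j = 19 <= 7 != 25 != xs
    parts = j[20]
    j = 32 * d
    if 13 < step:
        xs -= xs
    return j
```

Transformed code:
def run(d, parts):
    if step == xs and xs >= 34 and (34 > j):
        d = d * 25
    step = parts % d
    d = 7 > d and d >= j
    j = 19 <= 7 and 7 != 25 and (25 != xs)
    parts = j[20]
    j = 32 * d
    if 13 < step:
        xs = xs - xs
    return j

10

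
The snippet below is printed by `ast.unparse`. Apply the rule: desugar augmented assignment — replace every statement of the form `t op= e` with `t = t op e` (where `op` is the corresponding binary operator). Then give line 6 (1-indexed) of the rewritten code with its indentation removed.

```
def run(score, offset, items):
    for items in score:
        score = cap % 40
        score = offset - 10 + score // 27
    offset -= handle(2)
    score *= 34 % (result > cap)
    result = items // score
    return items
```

score = score * (34 % (result > cap))

Transformed code:
def run(score, offset, items):
    for items in score:
        score = cap % 40
        score = offset - 10 + score // 27
    offset = offset - handle(2)
    score = score * (34 % (result > cap))
    result = items // score
    return items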